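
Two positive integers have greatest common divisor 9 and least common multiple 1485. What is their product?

For any two positive integers, gcd × lcm = product = 9 × 1485 = 13365.

13365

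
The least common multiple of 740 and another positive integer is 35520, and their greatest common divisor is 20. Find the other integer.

gcd × lcm = product of the two integers, so the other integer is (20 × 35520) / 740 = 960.

960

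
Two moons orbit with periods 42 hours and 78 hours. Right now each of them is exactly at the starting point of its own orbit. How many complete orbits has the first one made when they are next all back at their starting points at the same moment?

They are all back at their starting positions together after one LCM of the periods.
42 = 2 × 3 × 7
78 = 2 × 3 × 13
LCM(42, 78) = 2 × 3 × 7 × 13 = 546.
Orbits for period 42: 546 / 42 = 13.

13 orbits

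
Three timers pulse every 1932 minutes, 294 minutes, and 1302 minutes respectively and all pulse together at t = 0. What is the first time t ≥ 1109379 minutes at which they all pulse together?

1257732 minutes

Joint pulses occur at multiples of LCM(1932, 294, 1302).
1932 = 2^2 × 3 × 7 × 23
294 = 2 × 3 × 7^2
1302 = 2 × 3 × 7 × 31
LCM(1932, 294, 1302) = 2^2 × 3 × 7^2 × 23 × 31 = 419244.
Smallest multiple of 419244 that is ≥ 1109379: ⌈1109379/419244⌉ × 419244 = 3 × 419244 = 1257732.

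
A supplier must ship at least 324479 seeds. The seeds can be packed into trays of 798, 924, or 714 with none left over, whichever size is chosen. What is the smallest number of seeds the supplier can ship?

596904

The number of seeds must be a common multiple of 798, 924, and 714, so a multiple of their LCM.
798 = 2 × 3 × 7 × 19
924 = 2^2 × 3 × 7 × 11
714 = 2 × 3 × 7 × 17
LCM(798, 924, 714) = 2^2 × 3 × 7 × 11 × 17 × 19 = 298452.
Smallest multiple of 298452 that is ≥ 324479: ⌈324479/298452⌉ × 298452 = 2 × 298452 = 596904.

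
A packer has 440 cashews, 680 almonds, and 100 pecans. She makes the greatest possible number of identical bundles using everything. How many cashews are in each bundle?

Number of bundles = gcd(440, 680, 100).
440 = 2^3 × 5 × 11
680 = 2^3 × 5 × 17
100 = 2^2 × 5^2
gcd(440, 680, 100) = 2^2 × 5 = 20.
cashews per bundle = 440 / 20 = 22.

22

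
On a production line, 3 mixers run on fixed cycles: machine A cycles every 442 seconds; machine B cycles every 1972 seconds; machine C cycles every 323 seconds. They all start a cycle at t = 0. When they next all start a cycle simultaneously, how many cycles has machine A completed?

1102 cycles

The first common completion time is the LCM of the periods.
442 = 2 × 13 × 17
1972 = 2^2 × 17 × 29
323 = 17 × 19
LCM(442, 1972, 323) = 2^2 × 13 × 17 × 19 × 29 = 487084.
Cycles for period 442: 487084 / 442 = 1102.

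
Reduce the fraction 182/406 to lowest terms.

13/29

182 = 2 × 7 × 13
406 = 2 × 7 × 29
gcd(182, 406) = 2 × 7 = 14.
Divide numerator and denominator by 14: 182/406 = 13/29.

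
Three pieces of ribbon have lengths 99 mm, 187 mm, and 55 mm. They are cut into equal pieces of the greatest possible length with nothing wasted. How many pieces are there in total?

31

Piece length = gcd(99, 187, 55).
99 = 3^2 × 11
187 = 11 × 17
55 = 5 × 11
gcd(99, 187, 55) = 11.
Total pieces = 99/11 + 187/11 + 55/11 = 9 + 17 + 5 = 31.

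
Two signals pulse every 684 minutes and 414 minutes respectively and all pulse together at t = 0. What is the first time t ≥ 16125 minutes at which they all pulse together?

31464 minutes

Joint pulses occur at multiples of LCM(684, 414).
684 = 2^2 × 3^2 × 19
414 = 2 × 3^2 × 23
LCM(684, 414) = 2^2 × 3^2 × 19 × 23 = 15732.
Smallest multiple of 15732 that is ≥ 16125: ⌈16125/15732⌉ × 15732 = 2 × 15732 = 31464.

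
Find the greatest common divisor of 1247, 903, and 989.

1247 = 29 × 43
903 = 3 × 7 × 43
989 = 23 × 43
gcd(1247, 903, 989) = 43.

43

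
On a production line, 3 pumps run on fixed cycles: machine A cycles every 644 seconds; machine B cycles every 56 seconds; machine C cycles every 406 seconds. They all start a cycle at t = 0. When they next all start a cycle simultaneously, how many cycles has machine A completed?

58 cycles

The first common completion time is the LCM of the periods.
644 = 2^2 × 7 × 23
56 = 2^3 × 7
406 = 2 × 7 × 29
LCM(644, 56, 406) = 2^3 × 7 × 23 × 29 = 37352.
Cycles for period 644: 37352 / 644 = 58.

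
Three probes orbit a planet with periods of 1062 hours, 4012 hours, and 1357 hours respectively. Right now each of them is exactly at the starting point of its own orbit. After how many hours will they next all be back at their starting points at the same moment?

830484 hours

The first simultaneous occurrence is after LCM of the individual periods.
1062 = 2 × 3^2 × 59
4012 = 2^2 × 17 × 59
1357 = 23 × 59
LCM(1062, 4012, 1357) = 2^2 × 3^2 × 17 × 23 × 59 = 830484.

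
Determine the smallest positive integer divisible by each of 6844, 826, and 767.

622804

6844 = 2^2 × 29 × 59
826 = 2 × 7 × 59
767 = 13 × 59
LCM(6844, 826, 767) = 2^2 × 7 × 13 × 29 × 59 = 622804.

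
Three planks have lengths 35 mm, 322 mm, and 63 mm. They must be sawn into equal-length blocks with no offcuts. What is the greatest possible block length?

This is the greatest common divisor of 35, 322, and 63.
35 = 5 × 7
322 = 2 × 7 × 23
63 = 3^2 × 7
gcd(35, 322, 63) = 7.

7 mm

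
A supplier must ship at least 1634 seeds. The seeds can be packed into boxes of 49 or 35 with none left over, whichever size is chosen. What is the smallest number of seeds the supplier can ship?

1715

The number of seeds must be a common multiple of 49 and 35, so a multiple of their LCM.
49 = 7^2
35 = 5 × 7
LCM(49, 35) = 5 × 7^2 = 245.
Smallest multiple of 245 that is ≥ 1634: ⌈1634/245⌉ × 245 = 7 × 245 = 1715.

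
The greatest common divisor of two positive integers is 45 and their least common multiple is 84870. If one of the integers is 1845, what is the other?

For two integers, gcd × lcm = product, so the other is (45 × 84870) / 1845 = 3819150 / 1845 = 2070.

2070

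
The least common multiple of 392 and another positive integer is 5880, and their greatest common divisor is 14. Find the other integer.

210

gcd × lcm = product of the two integers, so the other integer is (14 × 5880) / 392 = 210.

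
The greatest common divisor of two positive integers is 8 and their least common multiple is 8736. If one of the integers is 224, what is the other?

For two integers, gcd × lcm = product, so the other is (8 × 8736) / 224 = 69888 / 224 = 312.

312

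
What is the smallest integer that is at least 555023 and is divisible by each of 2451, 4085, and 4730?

808830

The integer must be a common multiple of 2451, 4085, and 4730, so a multiple of their LCM.
2451 = 3 × 19 × 43
4085 = 5 × 19 × 43
4730 = 2 × 5 × 11 × 43
LCM(2451, 4085, 4730) = 2 × 3 × 5 × 11 × 19 × 43 = 269610.
Smallest multiple of 269610 that is ≥ 555023: ⌈555023/269610⌉ × 269610 = 3 × 269610 = 808830.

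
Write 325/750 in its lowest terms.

325 = 5^2 × 13
750 = 2 × 3 × 5^3
gcd(325, 750) = 5^2 = 25.
Divide numerator and denominator by 25: 325/750 = 13/30.

13/30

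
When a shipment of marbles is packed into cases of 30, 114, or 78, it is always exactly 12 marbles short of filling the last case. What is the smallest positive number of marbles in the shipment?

7398

Being 12 short of a full case of size k means N ≡ −12 (mod k), i.e. N + 12 is a multiple of each size.
30 = 2 × 3 × 5
114 = 2 × 3 × 19
78 = 2 × 3 × 13
LCM(30, 114, 78) = 2 × 3 × 5 × 13 × 19 = 7410.
Smallest positive N is 7410 − 12 = 7398.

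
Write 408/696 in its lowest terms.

17/29

408 = 2^3 × 3 × 17
696 = 2^3 × 3 × 29
gcd(408, 696) = 2^3 × 3 = 24.
Divide numerator and denominator by 24: 408/696 = 17/29.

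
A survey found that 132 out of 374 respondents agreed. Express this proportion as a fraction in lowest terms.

132 = 2^2 × 3 × 11
374 = 2 × 11 × 17
gcd(132, 374) = 2 × 11 = 22.
Divide numerator and denominator by 22: 132/374 = 6/17.

6/17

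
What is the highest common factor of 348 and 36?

348 = 2^2 × 3 × 29
36 = 2^2 × 3^2
gcd(348, 36) = 2^2 × 3 = 12.

12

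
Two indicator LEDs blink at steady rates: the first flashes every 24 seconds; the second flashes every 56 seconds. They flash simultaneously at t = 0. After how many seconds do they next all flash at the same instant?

We need the least common multiple of the intervals.
24 = 2^3 × 3
56 = 2^3 × 7
LCM(24, 56) = 2^3 × 3 × 7 = 168.

168 seconds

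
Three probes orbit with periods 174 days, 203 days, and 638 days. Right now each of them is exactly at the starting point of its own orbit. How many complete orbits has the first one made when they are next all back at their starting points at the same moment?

77 orbits

All finish a whole number of cycles simultaneously at t = LCM of the periods.
174 = 2 × 3 × 29
203 = 7 × 29
638 = 2 × 11 × 29
LCM(174, 203, 638) = 2 × 3 × 7 × 11 × 29 = 13398.
Orbits for period 174: 13398 / 174 = 77.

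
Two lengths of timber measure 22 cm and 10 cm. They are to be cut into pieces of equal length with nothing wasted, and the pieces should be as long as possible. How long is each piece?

Each piece length must divide every original length, so the longest possible is gcd(22, 10).
22 = 2 × 11
10 = 2 × 5
gcd(22, 10) = 2.

2 cm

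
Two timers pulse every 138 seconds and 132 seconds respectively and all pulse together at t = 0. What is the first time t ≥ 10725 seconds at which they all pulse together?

12144 seconds

Joint pulses occur at multiples of LCM(138, 132).
138 = 2 × 3 × 23
132 = 2^2 × 3 × 11
LCM(138, 132) = 2^2 × 3 × 11 × 23 = 3036.
Smallest multiple of 3036 that is ≥ 10725: ⌈10725/3036⌉ × 3036 = 4 × 3036 = 12144.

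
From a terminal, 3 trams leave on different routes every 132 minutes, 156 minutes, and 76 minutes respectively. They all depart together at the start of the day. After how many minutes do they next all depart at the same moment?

We need the least common multiple of the intervals.
132 = 2^2 × 3 × 11
156 = 2^2 × 3 × 13
76 = 2^2 × 19
LCM(132, 156, 76) = 2^2 × 3 × 11 × 13 × 19 = 32604.

32604 minutes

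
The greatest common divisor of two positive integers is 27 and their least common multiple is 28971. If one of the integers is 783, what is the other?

For two integers, gcd × lcm = product, so the other is (27 × 28971) / 783 = 782217 / 783 = 999.

999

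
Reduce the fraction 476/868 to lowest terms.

17/31

476 = 2^2 × 7 × 17
868 = 2^2 × 7 × 31
gcd(476, 868) = 2^2 × 7 = 28.
Divide numerator and denominator by 28: 476/868 = 17/31.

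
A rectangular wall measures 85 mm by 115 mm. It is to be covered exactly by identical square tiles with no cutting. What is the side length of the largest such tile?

5 mm

The tile side must divide both 85 and 115, so the largest is their gcd.
85 = 5 × 17
115 = 5 × 23
gcd(85, 115) = 5.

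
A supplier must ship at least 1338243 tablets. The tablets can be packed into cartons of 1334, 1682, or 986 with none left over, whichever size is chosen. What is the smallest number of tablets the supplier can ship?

1972986

The number of tablets must be a common multiple of 1334, 1682, and 986, so a multiple of their LCM.
1334 = 2 × 23 × 29
1682 = 2 × 29^2
986 = 2 × 17 × 29
LCM(1334, 1682, 986) = 2 × 17 × 23 × 29^2 = 657662.
Smallest multiple of 657662 that is ≥ 1338243: ⌈1338243/657662⌉ × 657662 = 3 × 657662 = 1972986.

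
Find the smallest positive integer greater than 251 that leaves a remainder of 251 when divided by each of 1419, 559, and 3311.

N − 251 must be a common multiple of 1419, 559, and 3311.
1419 = 3 × 11 × 43
559 = 13 × 43
3311 = 7 × 11 × 43
LCM(1419, 559, 3311) = 3 × 7 × 11 × 13 × 43 = 129129.
Smallest N > 251 is LCM + 251 = 129129 + 251 = 129380.

129380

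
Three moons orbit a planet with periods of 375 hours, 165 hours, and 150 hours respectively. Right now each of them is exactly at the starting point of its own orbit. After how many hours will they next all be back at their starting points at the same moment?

8250 hours

The first simultaneous occurrence is after LCM of the individual periods.
375 = 3 × 5^3
165 = 3 × 5 × 11
150 = 2 × 3 × 5^2
LCM(375, 165, 150) = 2 × 3 × 5^3 × 11 = 8250.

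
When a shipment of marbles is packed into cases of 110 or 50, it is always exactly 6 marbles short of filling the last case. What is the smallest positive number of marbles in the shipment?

Being 6 short of a full case of size k means N ≡ −6 (mod k), i.e. N + 6 is a multiple of each size.
110 = 2 × 5 × 11
50 = 2 × 5^2
LCM(110, 50) = 2 × 5^2 × 11 = 550.
Smallest positive N is 550 − 6 = 544.

544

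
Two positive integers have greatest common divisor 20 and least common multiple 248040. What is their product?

4960800

For any two positive integers, gcd × lcm = product = 20 × 248040 = 4960800.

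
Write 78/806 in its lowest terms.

78 = 2 × 3 × 13
806 = 2 × 13 × 31
gcd(78, 806) = 2 × 13 = 26.
Divide numerator and denominator by 26: 78/806 = 3/31.

3/31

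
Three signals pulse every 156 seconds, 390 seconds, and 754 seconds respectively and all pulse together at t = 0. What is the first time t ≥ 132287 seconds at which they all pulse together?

Joint pulses occur at multiples of LCM(156, 390, 754).
156 = 2^2 × 3 × 13
390 = 2 × 3 × 5 × 13
754 = 2 × 13 × 29
LCM(156, 390, 754) = 2^2 × 3 × 5 × 13 × 29 = 22620.
Smallest multiple of 22620 that is ≥ 132287: ⌈132287/22620⌉ × 22620 = 6 × 22620 = 135720.

135720 seconds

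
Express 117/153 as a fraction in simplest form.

13/17

117 = 3^2 × 13
153 = 3^2 × 17
gcd(117, 153) = 3^2 = 9.
Divide numerator and denominator by 9: 117/153 = 13/17.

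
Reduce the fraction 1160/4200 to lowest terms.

1160 = 2^3 × 5 × 29
4200 = 2^3 × 3 × 5^2 × 7
gcd(1160, 4200) = 2^3 × 5 = 40.
Divide numerator and denominator by 40: 1160/4200 = 29/105.

29/105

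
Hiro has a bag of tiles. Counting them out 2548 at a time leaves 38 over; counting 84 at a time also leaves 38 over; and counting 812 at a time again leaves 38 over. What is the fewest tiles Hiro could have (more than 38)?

N − 38 must be a common multiple of 2548, 84, and 812.
2548 = 2^2 × 7^2 × 13
84 = 2^2 × 3 × 7
812 = 2^2 × 7 × 29
LCM(2548, 84, 812) = 2^2 × 3 × 7^2 × 13 × 29 = 221676.
Smallest N > 38 is LCM + 38 = 221676 + 38 = 221714.

221714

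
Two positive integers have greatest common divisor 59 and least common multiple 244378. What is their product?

14418302

For any two positive integers, gcd × lcm = product = 59 × 244378 = 14418302.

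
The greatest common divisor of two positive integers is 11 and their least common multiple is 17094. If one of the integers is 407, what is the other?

For two integers, gcd × lcm = product, so the other is (11 × 17094) / 407 = 188034 / 407 = 462.

462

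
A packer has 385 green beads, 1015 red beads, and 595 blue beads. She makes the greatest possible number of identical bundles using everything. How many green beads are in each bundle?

11

Number of bundles = gcd(385, 1015, 595).
385 = 5 × 7 × 11
1015 = 5 × 7 × 29
595 = 5 × 7 × 17
gcd(385, 1015, 595) = 5 × 7 = 35.
green beads per bundle = 385 / 35 = 11.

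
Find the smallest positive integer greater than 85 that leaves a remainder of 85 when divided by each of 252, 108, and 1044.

22009

N − 85 must be a common multiple of 252, 108, and 1044.
252 = 2^2 × 3^2 × 7
108 = 2^2 × 3^3
1044 = 2^2 × 3^2 × 29
LCM(252, 108, 1044) = 2^2 × 3^3 × 7 × 29 = 21924.
Smallest N > 85 is LCM + 85 = 21924 + 85 = 22009.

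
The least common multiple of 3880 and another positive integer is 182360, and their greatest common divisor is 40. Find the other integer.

1880

gcd × lcm = product of the two integers, so the other integer is (40 × 182360) / 3880 = 1880.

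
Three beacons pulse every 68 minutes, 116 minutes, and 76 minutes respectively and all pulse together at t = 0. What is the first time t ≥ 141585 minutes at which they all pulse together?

149872 minutes

Joint pulses occur at multiples of LCM(68, 116, 76).
68 = 2^2 × 17
116 = 2^2 × 29
76 = 2^2 × 19
LCM(68, 116, 76) = 2^2 × 17 × 19 × 29 = 37468.
Smallest multiple of 37468 that is ≥ 141585: ⌈141585/37468⌉ × 37468 = 4 × 37468 = 149872.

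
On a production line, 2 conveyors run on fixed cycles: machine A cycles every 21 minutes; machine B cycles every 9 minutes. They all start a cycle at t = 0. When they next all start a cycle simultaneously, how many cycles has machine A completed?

3 cycles

The first common completion time is the LCM of the periods.
21 = 3 × 7
9 = 3^2
LCM(21, 9) = 3^2 × 7 = 63.
Cycles for period 21: 63 / 21 = 3.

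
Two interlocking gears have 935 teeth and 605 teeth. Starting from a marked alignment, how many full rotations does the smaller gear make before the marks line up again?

All finish a whole number of cycles simultaneously at t = LCM of the periods.
935 = 5 × 11 × 17
605 = 5 × 11^2
LCM(935, 605) = 5 × 11^2 × 17 = 10285.
Rotations for period 605: 10285 / 605 = 17.

17 rotations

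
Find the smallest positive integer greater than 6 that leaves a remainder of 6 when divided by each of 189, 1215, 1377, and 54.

289176

N − 6 must be a common multiple of 189, 1215, 1377, and 54.
189 = 3^3 × 7
1215 = 3^5 × 5
1377 = 3^4 × 17
54 = 2 × 3^3
LCM(189, 1215, 1377, 54) = 2 × 3^5 × 5 × 7 × 17 = 289170.
Smallest N > 6 is LCM + 6 = 289170 + 6 = 289176.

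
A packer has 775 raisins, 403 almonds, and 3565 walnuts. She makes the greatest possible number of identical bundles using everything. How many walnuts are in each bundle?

Number of bundles = gcd(775, 403, 3565).
775 = 5^2 × 31
403 = 13 × 31
3565 = 5 × 23 × 31
gcd(775, 403, 3565) = 31.
walnuts per bundle = 3565 / 31 = 115.

115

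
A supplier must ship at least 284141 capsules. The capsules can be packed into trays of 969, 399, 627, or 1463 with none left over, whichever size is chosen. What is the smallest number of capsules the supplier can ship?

The number of capsules must be a common multiple of 969, 399, 627, and 1463, so a multiple of their LCM.
969 = 3 × 17 × 19
399 = 3 × 7 × 19
627 = 3 × 11 × 19
1463 = 7 × 11 × 19
LCM(969, 399, 627, 1463) = 3 × 7 × 11 × 17 × 19 = 74613.
Smallest multiple of 74613 that is ≥ 284141: ⌈284141/74613⌉ × 74613 = 4 × 74613 = 298452.

298452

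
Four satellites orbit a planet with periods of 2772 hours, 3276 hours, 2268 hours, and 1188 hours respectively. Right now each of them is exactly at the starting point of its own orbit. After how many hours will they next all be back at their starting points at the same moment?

They coincide at every common multiple of the periods; the first is the LCM.
2772 = 2^2 × 3^2 × 7 × 11
3276 = 2^2 × 3^2 × 7 × 13
2268 = 2^2 × 3^4 × 7
1188 = 2^2 × 3^3 × 11
LCM(2772, 3276, 2268, 1188) = 2^2 × 3^4 × 7 × 11 × 13 = 324324.

324324 hours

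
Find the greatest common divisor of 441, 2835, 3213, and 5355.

441 = 3^2 × 7^2
2835 = 3^4 × 5 × 7
3213 = 3^3 × 7 × 17
5355 = 3^2 × 5 × 7 × 17
gcd(441, 2835, 3213, 5355) = 3^2 × 7 = 63.

63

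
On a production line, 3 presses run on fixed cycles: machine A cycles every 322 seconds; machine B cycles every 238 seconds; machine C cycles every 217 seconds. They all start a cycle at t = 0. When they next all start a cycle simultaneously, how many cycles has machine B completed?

713 cycles

The first common completion time is the LCM of the periods.
322 = 2 × 7 × 23
238 = 2 × 7 × 17
217 = 7 × 31
LCM(322, 238, 217) = 2 × 7 × 17 × 23 × 31 = 169694.
Cycles for period 238: 169694 / 238 = 713.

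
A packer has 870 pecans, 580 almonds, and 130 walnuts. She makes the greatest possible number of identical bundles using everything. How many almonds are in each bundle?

Number of bundles = gcd(870, 580, 130).
870 = 2 × 3 × 5 × 29
580 = 2^2 × 5 × 29
130 = 2 × 5 × 13
gcd(870, 580, 130) = 2 × 5 = 10.
almonds per bundle = 580 / 10 = 58.

58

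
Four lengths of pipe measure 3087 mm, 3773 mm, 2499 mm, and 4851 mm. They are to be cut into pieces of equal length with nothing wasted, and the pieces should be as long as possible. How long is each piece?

Each piece length must divide every original length, so the longest possible is gcd(3087, 3773, 2499, 4851).
3087 = 3^2 × 7^3
3773 = 7^3 × 11
2499 = 3 × 7^2 × 17
4851 = 3^2 × 7^2 × 11
gcd(3087, 3773, 2499, 4851) = 7^2 = 49.

49 mm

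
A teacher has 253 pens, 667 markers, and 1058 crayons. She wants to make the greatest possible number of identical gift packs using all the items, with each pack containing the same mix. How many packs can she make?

The pack count must divide each quantity, so the greatest is gcd(253, 667, 1058).
253 = 11 × 23
667 = 23 × 29
1058 = 2 × 23^2
gcd(253, 667, 1058) = 23.

23 packs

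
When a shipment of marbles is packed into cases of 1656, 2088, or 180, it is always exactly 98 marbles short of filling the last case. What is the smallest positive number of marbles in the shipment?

240022

Being 98 short of a full case of size k means N ≡ −98 (mod k), i.e. N + 98 is a multiple of each size.
1656 = 2^3 × 3^2 × 23
2088 = 2^3 × 3^2 × 29
180 = 2^2 × 3^2 × 5
LCM(1656, 2088, 180) = 2^3 × 3^2 × 5 × 23 × 29 = 240120.
Smallest positive N is 240120 − 98 = 240022.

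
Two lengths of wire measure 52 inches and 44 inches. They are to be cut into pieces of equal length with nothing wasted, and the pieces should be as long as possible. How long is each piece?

4 inches

The greatest length dividing all of 52 and 44 is their gcd.
52 = 2^2 × 13
44 = 2^2 × 11
gcd(52, 44) = 2^2 = 4.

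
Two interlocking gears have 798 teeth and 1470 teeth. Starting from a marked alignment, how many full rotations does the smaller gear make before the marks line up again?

35 rotations

All finish a whole number of cycles simultaneously at t = LCM of the periods.
798 = 2 × 3 × 7 × 19
1470 = 2 × 3 × 5 × 7^2
LCM(798, 1470) = 2 × 3 × 5 × 7^2 × 19 = 27930.
Rotations for period 798: 27930 / 798 = 35.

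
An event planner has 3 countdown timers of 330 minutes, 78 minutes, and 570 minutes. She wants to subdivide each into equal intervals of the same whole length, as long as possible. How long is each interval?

6 minutes

The interval must divide each timer length; the longest such is the gcd.
330 = 2 × 3 × 5 × 11
78 = 2 × 3 × 13
570 = 2 × 3 × 5 × 19
gcd(330, 78, 570) = 2 × 3 = 6.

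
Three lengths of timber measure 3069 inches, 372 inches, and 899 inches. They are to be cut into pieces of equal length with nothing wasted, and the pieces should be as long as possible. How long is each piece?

The greatest length dividing all of 3069, 372, and 899 is their gcd.
3069 = 3^2 × 11 × 31
372 = 2^2 × 3 × 31
899 = 29 × 31
gcd(3069, 372, 899) = 31.

31 inches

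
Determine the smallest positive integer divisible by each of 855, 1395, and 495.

855 = 3^2 × 5 × 19
1395 = 3^2 × 5 × 31
495 = 3^2 × 5 × 11
LCM(855, 1395, 495) = 3^2 × 5 × 11 × 19 × 31 = 291555.

291555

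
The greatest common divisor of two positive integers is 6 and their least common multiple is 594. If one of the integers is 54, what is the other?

66

For two integers, gcd × lcm = product, so the other is (6 × 594) / 54 = 3564 / 54 = 66.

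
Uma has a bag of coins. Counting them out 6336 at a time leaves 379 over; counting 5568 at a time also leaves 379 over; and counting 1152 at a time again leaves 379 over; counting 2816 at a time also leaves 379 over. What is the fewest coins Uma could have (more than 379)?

N − 379 must be a common multiple of 6336, 5568, 1152, and 2816.
6336 = 2^6 × 3^2 × 11
5568 = 2^6 × 3 × 29
1152 = 2^7 × 3^2
2816 = 2^8 × 11
LCM(6336, 5568, 1152, 2816) = 2^8 × 3^2 × 11 × 29 = 734976.
Smallest N > 379 is LCM + 379 = 734976 + 379 = 735355.

735355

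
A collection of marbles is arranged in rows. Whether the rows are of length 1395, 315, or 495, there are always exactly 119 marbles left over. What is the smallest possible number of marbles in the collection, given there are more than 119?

107534

N − 119 must be a common multiple of 1395, 315, and 495.
1395 = 3^2 × 5 × 31
315 = 3^2 × 5 × 7
495 = 3^2 × 5 × 11
LCM(1395, 315, 495) = 3^2 × 5 × 7 × 11 × 31 = 107415.
Smallest N > 119 is LCM + 119 = 107415 + 119 = 107534.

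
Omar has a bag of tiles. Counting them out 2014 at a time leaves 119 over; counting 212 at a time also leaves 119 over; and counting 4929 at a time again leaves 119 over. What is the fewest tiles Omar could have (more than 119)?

N − 119 must be a common multiple of 2014, 212, and 4929.
2014 = 2 × 19 × 53
212 = 2^2 × 53
4929 = 3 × 31 × 53
LCM(2014, 212, 4929) = 2^2 × 3 × 19 × 31 × 53 = 374604.
Smallest N > 119 is LCM + 119 = 374604 + 119 = 374723.

374723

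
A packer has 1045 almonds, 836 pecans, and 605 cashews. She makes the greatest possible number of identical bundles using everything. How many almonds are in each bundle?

95

Number of bundles = gcd(1045, 836, 605).
1045 = 5 × 11 × 19
836 = 2^2 × 11 × 19
605 = 5 × 11^2
gcd(1045, 836, 605) = 11.
almonds per bundle = 1045 / 11 = 95.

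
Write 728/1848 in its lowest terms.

13/33

728 = 2^3 × 7 × 13
1848 = 2^3 × 3 × 7 × 11
gcd(728, 1848) = 2^3 × 7 = 56.
Divide numerator and denominator by 56: 728/1848 = 13/33.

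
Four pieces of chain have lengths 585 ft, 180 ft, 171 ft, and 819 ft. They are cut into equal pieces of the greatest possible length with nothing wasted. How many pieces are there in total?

195

Piece length = gcd(585, 180, 171, 819).
585 = 3^2 × 5 × 13
180 = 2^2 × 3^2 × 5
171 = 3^2 × 19
819 = 3^2 × 7 × 13
gcd(585, 180, 171, 819) = 3^2 = 9.
Total pieces = 585/9 + 180/9 + 171/9 + 819/9 = 65 + 20 + 19 + 91 = 195.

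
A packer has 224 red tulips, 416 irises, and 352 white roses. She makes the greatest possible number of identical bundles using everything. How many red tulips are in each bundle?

Number of bundles = gcd(224, 416, 352).
224 = 2^5 × 7
416 = 2^5 × 13
352 = 2^5 × 11
gcd(224, 416, 352) = 2^5 = 32.
red tulips per bundle = 224 / 32 = 7.

7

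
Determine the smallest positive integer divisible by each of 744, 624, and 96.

38688

744 = 2^3 × 3 × 31
624 = 2^4 × 3 × 13
96 = 2^5 × 3
LCM(744, 624, 96) = 2^5 × 3 × 13 × 31 = 38688.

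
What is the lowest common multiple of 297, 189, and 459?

297 = 3^3 × 11
189 = 3^3 × 7
459 = 3^3 × 17
LCM(297, 189, 459) = 3^3 × 7 × 11 × 17 = 35343.

35343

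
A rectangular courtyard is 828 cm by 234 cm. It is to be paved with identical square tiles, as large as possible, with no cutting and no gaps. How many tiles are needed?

Tile side = gcd(828, 234).
828 = 2^2 × 3^2 × 23
234 = 2 × 3^2 × 13
gcd(828, 234) = 2 × 3^2 = 18.
Tiles: (828/18) × (234/18) = 46 × 13 = 598.

598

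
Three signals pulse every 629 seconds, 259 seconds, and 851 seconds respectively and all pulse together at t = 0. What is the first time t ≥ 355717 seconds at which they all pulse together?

405076 seconds

Joint pulses occur at multiples of LCM(629, 259, 851).
629 = 17 × 37
259 = 7 × 37
851 = 23 × 37
LCM(629, 259, 851) = 7 × 17 × 23 × 37 = 101269.
Smallest multiple of 101269 that is ≥ 355717: ⌈355717/101269⌉ × 101269 = 4 × 101269 = 405076.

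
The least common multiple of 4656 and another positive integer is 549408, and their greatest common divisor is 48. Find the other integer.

gcd × lcm = product of the two integers, so the other integer is (48 × 549408) / 4656 = 5664.

5664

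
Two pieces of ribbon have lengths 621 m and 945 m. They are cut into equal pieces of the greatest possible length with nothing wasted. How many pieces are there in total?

Piece length = gcd(621, 945).
621 = 3^3 × 23
945 = 3^3 × 5 × 7
gcd(621, 945) = 3^3 = 27.
Total pieces = 621/27 + 945/27 = 23 + 35 = 58.

58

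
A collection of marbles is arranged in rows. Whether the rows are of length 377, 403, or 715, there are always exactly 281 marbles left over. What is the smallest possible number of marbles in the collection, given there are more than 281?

N − 281 must be a common multiple of 377, 403, and 715.
377 = 13 × 29
403 = 13 × 31
715 = 5 × 11 × 13
LCM(377, 403, 715) = 5 × 11 × 13 × 29 × 31 = 642785.
Smallest N > 281 is LCM + 281 = 642785 + 281 = 643066.

643066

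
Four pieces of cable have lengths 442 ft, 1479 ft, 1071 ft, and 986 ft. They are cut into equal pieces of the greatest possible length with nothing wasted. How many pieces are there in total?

234

Piece length = gcd(442, 1479, 1071, 986).
442 = 2 × 13 × 17
1479 = 3 × 17 × 29
1071 = 3^2 × 7 × 17
986 = 2 × 17 × 29
gcd(442, 1479, 1071, 986) = 17.
Total pieces = 442/17 + 1479/17 + 1071/17 + 986/17 = 26 + 87 + 63 + 58 = 234.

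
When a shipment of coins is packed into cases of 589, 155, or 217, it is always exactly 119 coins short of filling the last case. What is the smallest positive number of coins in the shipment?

20496

Being 119 short of a full case of size k means N ≡ −119 (mod k), i.e. N + 119 is a multiple of each size.
589 = 19 × 31
155 = 5 × 31
217 = 7 × 31
LCM(589, 155, 217) = 5 × 7 × 19 × 31 = 20615.
Smallest positive N is 20615 − 119 = 20496.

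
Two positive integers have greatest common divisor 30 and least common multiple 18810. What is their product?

564300

For any two positive integers, gcd × lcm = product = 30 × 18810 = 564300.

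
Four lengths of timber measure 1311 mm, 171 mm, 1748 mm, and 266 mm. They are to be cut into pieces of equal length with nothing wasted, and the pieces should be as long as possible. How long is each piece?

19 mm

The greatest length dividing all of 1311, 171, 1748, and 266 is their gcd.
1311 = 3 × 19 × 23
171 = 3^2 × 19
1748 = 2^2 × 19 × 23
266 = 2 × 7 × 19
gcd(1311, 171, 1748, 266) = 19.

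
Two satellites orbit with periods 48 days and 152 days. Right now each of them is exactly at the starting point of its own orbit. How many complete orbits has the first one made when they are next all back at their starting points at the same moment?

The first common completion time is the LCM of the periods.
48 = 2^4 × 3
152 = 2^3 × 19
LCM(48, 152) = 2^4 × 3 × 19 = 912.
Orbits for period 48: 912 / 48 = 19.

19 orbits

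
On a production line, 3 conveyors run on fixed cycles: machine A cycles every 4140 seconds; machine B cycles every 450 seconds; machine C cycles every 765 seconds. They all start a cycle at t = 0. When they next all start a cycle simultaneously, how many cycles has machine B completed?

782 cycles

They are all back at their starting positions together after one LCM of the periods.
4140 = 2^2 × 3^2 × 5 × 23
450 = 2 × 3^2 × 5^2
765 = 3^2 × 5 × 17
LCM(4140, 450, 765) = 2^2 × 3^2 × 5^2 × 17 × 23 = 351900.
Cycles for period 450: 351900 / 450 = 782.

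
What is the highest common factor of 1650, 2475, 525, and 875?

1650 = 2 × 3 × 5^2 × 11
2475 = 3^2 × 5^2 × 11
525 = 3 × 5^2 × 7
875 = 5^3 × 7
gcd(1650, 2475, 525, 875) = 5^2 = 25.

25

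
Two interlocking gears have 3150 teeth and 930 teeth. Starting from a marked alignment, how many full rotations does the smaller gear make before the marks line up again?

105 rotations

The first common completion time is the LCM of the periods.
3150 = 2 × 3^2 × 5^2 × 7
930 = 2 × 3 × 5 × 31
LCM(3150, 930) = 2 × 3^2 × 5^2 × 7 × 31 = 97650.
Rotations for period 930: 97650 / 930 = 105.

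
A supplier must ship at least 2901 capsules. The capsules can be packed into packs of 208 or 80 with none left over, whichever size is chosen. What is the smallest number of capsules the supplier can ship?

The number of capsules must be a common multiple of 208 and 80, so a multiple of their LCM.
208 = 2^4 × 13
80 = 2^4 × 5
LCM(208, 80) = 2^4 × 5 × 13 = 1040.
Smallest multiple of 1040 that is ≥ 2901: ⌈2901/1040⌉ × 1040 = 3 × 1040 = 3120.

3120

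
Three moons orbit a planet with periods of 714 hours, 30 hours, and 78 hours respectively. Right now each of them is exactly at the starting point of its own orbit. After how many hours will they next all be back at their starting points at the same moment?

46410 hours

The first simultaneous occurrence is after LCM of the individual periods.
714 = 2 × 3 × 7 × 17
30 = 2 × 3 × 5
78 = 2 × 3 × 13
LCM(714, 30, 78) = 2 × 3 × 5 × 7 × 13 × 17 = 46410.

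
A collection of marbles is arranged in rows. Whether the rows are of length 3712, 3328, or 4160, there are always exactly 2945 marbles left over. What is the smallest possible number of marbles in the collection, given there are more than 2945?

N − 2945 must be a common multiple of 3712, 3328, and 4160.
3712 = 2^7 × 29
3328 = 2^8 × 13
4160 = 2^6 × 5 × 13
LCM(3712, 3328, 4160) = 2^8 × 5 × 13 × 29 = 482560.
Smallest N > 2945 is LCM + 2945 = 482560 + 2945 = 485505.

485505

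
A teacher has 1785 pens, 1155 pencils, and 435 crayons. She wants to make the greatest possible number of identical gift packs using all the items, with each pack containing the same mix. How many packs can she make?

The pack count must divide each quantity, so the greatest is gcd(1785, 1155, 435).
1785 = 3 × 5 × 7 × 17
1155 = 3 × 5 × 7 × 11
435 = 3 × 5 × 29
gcd(1785, 1155, 435) = 3 × 5 = 15.

15 packs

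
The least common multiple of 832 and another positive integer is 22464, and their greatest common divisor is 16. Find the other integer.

gcd × lcm = product of the two integers, so the other integer is (16 × 22464) / 832 = 432.

432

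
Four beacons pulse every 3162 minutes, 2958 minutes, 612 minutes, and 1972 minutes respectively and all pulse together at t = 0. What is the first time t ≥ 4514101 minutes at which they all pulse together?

4951692 minutes

Joint pulses occur at multiples of LCM(3162, 2958, 612, 1972).
3162 = 2 × 3 × 17 × 31
2958 = 2 × 3 × 17 × 29
612 = 2^2 × 3^2 × 17
1972 = 2^2 × 17 × 29
LCM(3162, 2958, 612, 1972) = 2^2 × 3^2 × 17 × 29 × 31 = 550188.
Smallest multiple of 550188 that is ≥ 4514101: ⌈4514101/550188⌉ × 550188 = 9 × 550188 = 4951692.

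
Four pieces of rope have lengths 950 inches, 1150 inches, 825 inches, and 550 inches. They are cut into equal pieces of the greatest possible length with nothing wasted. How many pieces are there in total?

139

Piece length = gcd(950, 1150, 825, 550).
950 = 2 × 5^2 × 19
1150 = 2 × 5^2 × 23
825 = 3 × 5^2 × 11
550 = 2 × 5^2 × 11
gcd(950, 1150, 825, 550) = 5^2 = 25.
Total pieces = 950/25 + 1150/25 + 825/25 + 550/25 = 38 + 46 + 33 + 22 = 139.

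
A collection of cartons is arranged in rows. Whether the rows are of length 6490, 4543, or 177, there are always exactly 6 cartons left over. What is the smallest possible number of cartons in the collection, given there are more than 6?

N − 6 must be a common multiple of 6490, 4543, and 177.
6490 = 2 × 5 × 11 × 59
4543 = 7 × 11 × 59
177 = 3 × 59
LCM(6490, 4543, 177) = 2 × 3 × 5 × 7 × 11 × 59 = 136290.
Smallest N > 6 is LCM + 6 = 136290 + 6 = 136296.

136296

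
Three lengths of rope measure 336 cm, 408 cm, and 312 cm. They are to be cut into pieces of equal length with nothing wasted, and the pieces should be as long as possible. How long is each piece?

24 cm

Each piece length must divide every original length, so the longest possible is gcd(336, 408, 312).
336 = 2^4 × 3 × 7
408 = 2^3 × 3 × 17
312 = 2^3 × 3 × 13
gcd(336, 408, 312) = 2^3 × 3 = 24.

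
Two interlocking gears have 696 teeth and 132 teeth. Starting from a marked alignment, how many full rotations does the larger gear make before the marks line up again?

11 rotations

They are all back at their starting positions together after one LCM of the periods.
696 = 2^3 × 3 × 29
132 = 2^2 × 3 × 11
LCM(696, 132) = 2^3 × 3 × 11 × 29 = 7656.
Rotations for period 696: 7656 / 696 = 11.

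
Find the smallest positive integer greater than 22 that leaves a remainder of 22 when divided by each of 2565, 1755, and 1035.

N − 22 must be a common multiple of 2565, 1755, and 1035.
2565 = 3^3 × 5 × 19
1755 = 3^3 × 5 × 13
1035 = 3^2 × 5 × 23
LCM(2565, 1755, 1035) = 3^3 × 5 × 13 × 19 × 23 = 766935.
Smallest N > 22 is LCM + 22 = 766935 + 22 = 766957.

766957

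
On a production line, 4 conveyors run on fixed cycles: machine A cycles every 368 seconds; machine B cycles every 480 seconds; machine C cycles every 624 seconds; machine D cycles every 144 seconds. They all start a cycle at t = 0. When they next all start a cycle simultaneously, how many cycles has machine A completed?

All finish a whole number of cycles simultaneously at t = LCM of the periods.
368 = 2^4 × 23
480 = 2^5 × 3 × 5
624 = 2^4 × 3 × 13
144 = 2^4 × 3^2
LCM(368, 480, 624, 144) = 2^5 × 3^2 × 5 × 13 × 23 = 430560.
Cycles for period 368: 430560 / 368 = 1170.

1170 cycles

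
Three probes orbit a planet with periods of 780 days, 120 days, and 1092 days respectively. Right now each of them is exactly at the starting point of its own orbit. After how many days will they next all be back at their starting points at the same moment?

They coincide at every common multiple of the periods; the first is the LCM.
780 = 2^2 × 3 × 5 × 13
120 = 2^3 × 3 × 5
1092 = 2^2 × 3 × 7 × 13
LCM(780, 120, 1092) = 2^3 × 3 × 5 × 7 × 13 = 10920.

10920 days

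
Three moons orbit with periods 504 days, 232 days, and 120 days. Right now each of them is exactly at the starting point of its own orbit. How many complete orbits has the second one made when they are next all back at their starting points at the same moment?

315 orbits

They are all back at their starting positions together after one LCM of the periods.
504 = 2^3 × 3^2 × 7
232 = 2^3 × 29
120 = 2^3 × 3 × 5
LCM(504, 232, 120) = 2^3 × 3^2 × 5 × 7 × 29 = 73080.
Orbits for period 232: 73080 / 232 = 315.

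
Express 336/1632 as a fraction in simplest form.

7/34

336 = 2^4 × 3 × 7
1632 = 2^5 × 3 × 17
gcd(336, 1632) = 2^4 × 3 = 48.
Divide numerator and denominator by 48: 336/1632 = 7/34.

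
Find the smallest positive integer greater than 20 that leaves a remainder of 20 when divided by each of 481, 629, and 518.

N − 20 must be a common multiple of 481, 629, and 518.
481 = 13 × 37
629 = 17 × 37
518 = 2 × 7 × 37
LCM(481, 629, 518) = 2 × 7 × 13 × 17 × 37 = 114478.
Smallest N > 20 is LCM + 20 = 114478 + 20 = 114498.

114498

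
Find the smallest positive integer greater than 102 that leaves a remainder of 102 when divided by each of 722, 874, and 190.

N − 102 must be a common multiple of 722, 874, and 190.
722 = 2 × 19^2
874 = 2 × 19 × 23
190 = 2 × 5 × 19
LCM(722, 874, 190) = 2 × 5 × 19^2 × 23 = 83030.
Smallest N > 102 is LCM + 102 = 83030 + 102 = 83132.

83132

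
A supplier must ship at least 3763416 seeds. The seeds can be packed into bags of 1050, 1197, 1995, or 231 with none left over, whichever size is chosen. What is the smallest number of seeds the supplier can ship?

The number of seeds must be a common multiple of 1050, 1197, 1995, and 231, so a multiple of their LCM.
1050 = 2 × 3 × 5^2 × 7
1197 = 3^2 × 7 × 19
1995 = 3 × 5 × 7 × 19
231 = 3 × 7 × 11
LCM(1050, 1197, 1995, 231) = 2 × 3^2 × 5^2 × 7 × 11 × 19 = 658350.
Smallest multiple of 658350 that is ≥ 3763416: ⌈3763416/658350⌉ × 658350 = 6 × 658350 = 3950100.

3950100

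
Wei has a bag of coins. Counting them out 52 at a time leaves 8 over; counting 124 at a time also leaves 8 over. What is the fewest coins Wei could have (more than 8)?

1620

N − 8 must be a common multiple of 52 and 124.
52 = 2^2 × 13
124 = 2^2 × 31
LCM(52, 124) = 2^2 × 13 × 31 = 1612.
Smallest N > 8 is LCM + 8 = 1612 + 8 = 1620.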